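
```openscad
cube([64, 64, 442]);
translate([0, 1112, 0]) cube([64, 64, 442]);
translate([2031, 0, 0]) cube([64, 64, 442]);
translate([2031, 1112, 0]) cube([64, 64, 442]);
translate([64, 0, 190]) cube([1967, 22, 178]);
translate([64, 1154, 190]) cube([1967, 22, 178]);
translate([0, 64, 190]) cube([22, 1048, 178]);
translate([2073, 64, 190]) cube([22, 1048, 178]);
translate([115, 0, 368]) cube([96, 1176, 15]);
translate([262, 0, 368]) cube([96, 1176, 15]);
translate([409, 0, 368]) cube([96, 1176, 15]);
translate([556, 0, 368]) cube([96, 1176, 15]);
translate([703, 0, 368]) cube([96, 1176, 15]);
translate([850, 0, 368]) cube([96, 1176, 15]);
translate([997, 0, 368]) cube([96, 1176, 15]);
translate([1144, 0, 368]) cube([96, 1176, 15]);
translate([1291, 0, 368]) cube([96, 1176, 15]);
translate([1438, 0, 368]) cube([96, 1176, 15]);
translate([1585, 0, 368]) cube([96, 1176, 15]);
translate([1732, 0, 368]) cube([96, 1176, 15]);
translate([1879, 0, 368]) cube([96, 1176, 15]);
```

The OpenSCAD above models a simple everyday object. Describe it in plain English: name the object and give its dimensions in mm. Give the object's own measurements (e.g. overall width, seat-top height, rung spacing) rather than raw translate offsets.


A bed frame 2095 mm long (x) by 1176 mm wide (y). Four 64×64 mm corner posts, 442 mm tall, at the corners of the footprint. Four rails of 22 mm thickness and 178 mm height run between adjacent posts with their undersides at z = 190 mm, their outer faces flush with the outside of the frame (the two x-running rails run between the posts' inner faces; the two y-running rails run between the posts' inner faces). 13 slats, each 96 mm wide (x) and 15 mm thick, lie across the top of the two x-running rails, running the full 1176 mm width of the frame in y; along x they sit between the end posts with a 51 mm gap after the −x posts and between neighbouring slats, leaving 56 mm before the +x posts.


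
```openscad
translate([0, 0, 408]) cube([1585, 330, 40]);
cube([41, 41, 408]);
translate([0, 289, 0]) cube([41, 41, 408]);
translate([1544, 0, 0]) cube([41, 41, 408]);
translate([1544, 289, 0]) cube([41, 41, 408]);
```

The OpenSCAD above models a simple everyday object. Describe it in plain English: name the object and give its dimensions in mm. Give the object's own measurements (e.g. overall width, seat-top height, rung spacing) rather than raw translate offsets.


A bench: a 1585×330 mm seat slab, 40 mm thick, top at z = 448 mm, on four 41×41 mm square legs flush with the seat corners and standing on z = 0.


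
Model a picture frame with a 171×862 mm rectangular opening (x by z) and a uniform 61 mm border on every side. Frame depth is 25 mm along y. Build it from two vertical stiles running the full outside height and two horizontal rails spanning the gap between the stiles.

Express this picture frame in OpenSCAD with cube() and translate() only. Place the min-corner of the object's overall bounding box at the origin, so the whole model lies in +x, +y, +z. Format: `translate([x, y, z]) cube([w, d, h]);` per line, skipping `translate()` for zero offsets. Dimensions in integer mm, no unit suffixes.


cube([61, 25, 984]);
translate([232, 0, 0]) cube([61, 25, 984]);
translate([61, 0, 0]) cube([171, 25, 61]);
translate([61, 0, 923]) cube([171, 25, 61]);


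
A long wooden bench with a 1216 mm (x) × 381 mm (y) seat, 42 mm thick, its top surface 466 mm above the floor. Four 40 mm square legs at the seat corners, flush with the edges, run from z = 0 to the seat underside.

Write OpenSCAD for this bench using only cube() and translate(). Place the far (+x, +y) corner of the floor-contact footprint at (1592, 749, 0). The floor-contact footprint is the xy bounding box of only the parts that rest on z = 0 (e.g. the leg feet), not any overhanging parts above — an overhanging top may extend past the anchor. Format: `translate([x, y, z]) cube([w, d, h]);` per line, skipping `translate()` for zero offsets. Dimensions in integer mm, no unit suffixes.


translate([376, 368, 424]) cube([1216, 381, 42]);
translate([376, 368, 0]) cube([40, 40, 424]);
translate([376, 709, 0]) cube([40, 40, 424]);
translate([1552, 368, 0]) cube([40, 40, 424]);
translate([1552, 709, 0]) cube([40, 40, 424]);


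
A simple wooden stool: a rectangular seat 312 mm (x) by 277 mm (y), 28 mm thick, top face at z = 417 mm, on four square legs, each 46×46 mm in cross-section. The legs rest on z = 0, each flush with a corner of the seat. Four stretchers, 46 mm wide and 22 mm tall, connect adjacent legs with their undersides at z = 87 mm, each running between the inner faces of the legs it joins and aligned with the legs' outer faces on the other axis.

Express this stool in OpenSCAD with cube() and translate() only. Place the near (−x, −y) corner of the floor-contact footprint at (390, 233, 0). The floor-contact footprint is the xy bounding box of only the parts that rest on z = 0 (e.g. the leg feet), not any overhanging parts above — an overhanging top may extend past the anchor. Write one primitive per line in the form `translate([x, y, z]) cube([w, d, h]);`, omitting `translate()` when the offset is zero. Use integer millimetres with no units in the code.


translate([390, 233, 389]) cube([312, 277, 28]);
translate([390, 233, 0]) cube([46, 46, 389]);
translate([656, 233, 0]) cube([46, 46, 389]);
translate([390, 464, 0]) cube([46, 46, 389]);
translate([656, 464, 0]) cube([46, 46, 389]);
translate([436, 233, 87]) cube([220, 46, 22]);
translate([436, 464, 87]) cube([220, 46, 22]);
translate([390, 279, 87]) cube([46, 185, 22]);
translate([656, 279, 87]) cube([46, 185, 22]);


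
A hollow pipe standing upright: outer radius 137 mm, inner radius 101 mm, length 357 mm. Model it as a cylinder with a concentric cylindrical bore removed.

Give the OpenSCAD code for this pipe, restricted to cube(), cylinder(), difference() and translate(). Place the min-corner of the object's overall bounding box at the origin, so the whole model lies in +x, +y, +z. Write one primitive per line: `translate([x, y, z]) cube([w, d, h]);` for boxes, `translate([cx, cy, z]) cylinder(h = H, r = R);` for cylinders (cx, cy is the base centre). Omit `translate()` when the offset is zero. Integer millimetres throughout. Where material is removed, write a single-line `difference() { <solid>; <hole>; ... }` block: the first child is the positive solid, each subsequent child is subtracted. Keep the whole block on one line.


difference() { translate([137, 137, 0]) cylinder(h = 357, r = 137); translate([137, 137, 0]) cylinder(h = 357, r = 101); }


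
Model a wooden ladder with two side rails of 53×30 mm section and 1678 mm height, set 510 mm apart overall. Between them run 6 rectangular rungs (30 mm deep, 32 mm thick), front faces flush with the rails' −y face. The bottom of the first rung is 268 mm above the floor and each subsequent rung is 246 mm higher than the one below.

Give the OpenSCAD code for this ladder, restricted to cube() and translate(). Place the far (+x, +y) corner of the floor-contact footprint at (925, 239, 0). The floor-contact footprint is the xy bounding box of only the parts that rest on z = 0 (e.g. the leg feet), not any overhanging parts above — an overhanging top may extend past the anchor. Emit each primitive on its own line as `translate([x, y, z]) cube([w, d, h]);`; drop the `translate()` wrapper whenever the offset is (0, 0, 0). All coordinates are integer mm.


translate([415, 209, 0]) cube([53, 30, 1678]);
translate([872, 209, 0]) cube([53, 30, 1678]);
translate([468, 209, 268]) cube([404, 30, 32]);
translate([468, 209, 514]) cube([404, 30, 32]);
translate([468, 209, 760]) cube([404, 30, 32]);
translate([468, 209, 1006]) cube([404, 30, 32]);
translate([468, 209, 1252]) cube([404, 30, 32]);
translate([468, 209, 1498]) cube([404, 30, 32]);


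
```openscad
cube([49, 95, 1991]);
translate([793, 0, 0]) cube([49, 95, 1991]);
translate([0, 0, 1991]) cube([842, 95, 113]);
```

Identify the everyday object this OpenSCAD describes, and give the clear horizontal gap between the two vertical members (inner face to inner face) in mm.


A door frame. The clear opening width is 744 mm.

Two 1991 mm tall posts with a header on top — a door frame. The left jamb is 49 mm wide at x = 0; the right jamb starts at x = 793. The clear opening is 793 − 49 = 744 mm.


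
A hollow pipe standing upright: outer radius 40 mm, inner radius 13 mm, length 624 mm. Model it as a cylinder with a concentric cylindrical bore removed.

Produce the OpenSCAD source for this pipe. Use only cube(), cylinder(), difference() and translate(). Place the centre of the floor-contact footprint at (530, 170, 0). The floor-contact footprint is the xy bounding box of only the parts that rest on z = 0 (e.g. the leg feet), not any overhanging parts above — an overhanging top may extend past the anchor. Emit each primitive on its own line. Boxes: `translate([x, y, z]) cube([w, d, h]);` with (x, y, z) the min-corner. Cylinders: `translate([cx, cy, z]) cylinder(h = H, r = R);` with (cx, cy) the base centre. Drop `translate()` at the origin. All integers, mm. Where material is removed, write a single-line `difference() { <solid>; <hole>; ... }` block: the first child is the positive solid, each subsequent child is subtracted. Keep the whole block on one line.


difference() { translate([530, 170, 0]) cylinder(h = 624, r = 40); translate([530, 170, 0]) cylinder(h = 624, r = 13); }


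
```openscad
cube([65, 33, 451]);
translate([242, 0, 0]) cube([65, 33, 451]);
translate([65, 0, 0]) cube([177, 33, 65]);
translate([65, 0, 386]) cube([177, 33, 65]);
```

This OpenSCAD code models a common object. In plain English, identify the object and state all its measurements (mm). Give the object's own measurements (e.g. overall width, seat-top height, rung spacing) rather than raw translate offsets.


A rectangular picture frame lying in the x–z plane (depth along y). The opening is 177 mm wide (x) by 321 mm tall (z), surrounded by a border 65 mm wide on all four sides. The frame is 33 mm deep and is made of two full-height vertical stiles with two horizontal rails fitted between them.


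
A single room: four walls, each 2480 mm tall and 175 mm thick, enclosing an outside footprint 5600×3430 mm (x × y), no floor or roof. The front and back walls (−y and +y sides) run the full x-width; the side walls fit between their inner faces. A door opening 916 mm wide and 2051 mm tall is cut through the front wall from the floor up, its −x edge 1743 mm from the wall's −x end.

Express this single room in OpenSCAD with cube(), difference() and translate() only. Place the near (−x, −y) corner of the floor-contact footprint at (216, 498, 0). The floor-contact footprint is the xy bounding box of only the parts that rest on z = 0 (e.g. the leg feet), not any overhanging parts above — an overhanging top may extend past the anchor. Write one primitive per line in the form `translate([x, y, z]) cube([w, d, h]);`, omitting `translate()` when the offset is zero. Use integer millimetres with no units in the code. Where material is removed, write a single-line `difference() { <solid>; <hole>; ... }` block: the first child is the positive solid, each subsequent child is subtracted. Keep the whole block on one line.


difference() { translate([216, 498, 0]) cube([5600, 175, 2480]); translate([1959, 498, 0]) cube([916, 175, 2051]); }
translate([216, 3753, 0]) cube([5600, 175, 2480]);
translate([216, 673, 0]) cube([175, 3080, 2480]);
translate([5641, 673, 0]) cube([175, 3080, 2480]);


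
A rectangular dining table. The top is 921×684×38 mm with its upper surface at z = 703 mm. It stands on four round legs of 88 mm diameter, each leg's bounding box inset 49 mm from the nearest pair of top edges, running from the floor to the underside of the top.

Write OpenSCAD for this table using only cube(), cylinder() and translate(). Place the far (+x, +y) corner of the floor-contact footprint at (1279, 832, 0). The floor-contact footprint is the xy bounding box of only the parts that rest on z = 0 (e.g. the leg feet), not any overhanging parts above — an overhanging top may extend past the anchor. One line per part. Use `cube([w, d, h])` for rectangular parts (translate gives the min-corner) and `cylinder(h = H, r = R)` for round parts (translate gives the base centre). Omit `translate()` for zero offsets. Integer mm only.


translate([407, 197, 665]) cube([921, 684, 38]);
translate([500, 290, 0]) cylinder(h = 665, r = 44);
translate([1235, 290, 0]) cylinder(h = 665, r = 44);
translate([500, 788, 0]) cylinder(h = 665, r = 44);
translate([1235, 788, 0]) cylinder(h = 665, r = 44);


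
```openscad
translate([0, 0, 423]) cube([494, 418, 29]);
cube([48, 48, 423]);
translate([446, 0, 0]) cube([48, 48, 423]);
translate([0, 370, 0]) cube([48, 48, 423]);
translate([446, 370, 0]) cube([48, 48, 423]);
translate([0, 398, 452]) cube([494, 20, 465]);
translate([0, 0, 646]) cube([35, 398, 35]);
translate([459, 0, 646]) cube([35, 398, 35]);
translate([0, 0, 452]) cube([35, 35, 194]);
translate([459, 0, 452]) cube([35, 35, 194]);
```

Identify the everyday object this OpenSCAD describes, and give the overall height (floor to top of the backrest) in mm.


A chair. The overall height is 917 mm.

A slab on four corner posts with a tall panel at the back — a chair. The seat slab sits at z = 423 with thickness 29, and the 465 mm backrest starts at the seat top, so the overall height is 423 + 29 + 465 = 917 mm.


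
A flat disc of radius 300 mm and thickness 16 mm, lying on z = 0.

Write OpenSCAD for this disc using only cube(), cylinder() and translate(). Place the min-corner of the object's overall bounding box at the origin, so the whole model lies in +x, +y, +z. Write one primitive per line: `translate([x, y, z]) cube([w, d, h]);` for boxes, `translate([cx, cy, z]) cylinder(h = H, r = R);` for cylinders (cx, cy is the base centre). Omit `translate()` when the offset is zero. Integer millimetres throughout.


translate([300, 300, 0]) cylinder(h = 16, r = 300);


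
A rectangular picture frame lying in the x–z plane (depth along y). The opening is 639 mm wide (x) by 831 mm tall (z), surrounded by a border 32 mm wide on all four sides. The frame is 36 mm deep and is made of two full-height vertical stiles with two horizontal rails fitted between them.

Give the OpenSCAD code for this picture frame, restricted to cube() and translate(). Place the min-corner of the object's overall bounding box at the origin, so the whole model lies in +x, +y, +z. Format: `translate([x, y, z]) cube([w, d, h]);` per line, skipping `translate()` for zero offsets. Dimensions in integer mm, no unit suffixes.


cube([32, 36, 895]);
translate([671, 0, 0]) cube([32, 36, 895]);
translate([32, 0, 0]) cube([639, 36, 32]);
translate([32, 0, 863]) cube([639, 36, 32]);


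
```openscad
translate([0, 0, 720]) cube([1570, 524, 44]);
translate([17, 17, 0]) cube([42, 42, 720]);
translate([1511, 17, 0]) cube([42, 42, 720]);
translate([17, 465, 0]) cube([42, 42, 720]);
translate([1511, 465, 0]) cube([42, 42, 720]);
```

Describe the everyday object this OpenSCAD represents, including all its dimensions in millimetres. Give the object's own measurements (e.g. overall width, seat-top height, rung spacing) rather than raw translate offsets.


A rectangular dining table. The top is 1570×524×44 mm with its upper surface at z = 764 mm. It stands on four 42×42 mm square legs, each inset 17 mm from the nearest pair of top edges, running from the floor to the underside of the top.


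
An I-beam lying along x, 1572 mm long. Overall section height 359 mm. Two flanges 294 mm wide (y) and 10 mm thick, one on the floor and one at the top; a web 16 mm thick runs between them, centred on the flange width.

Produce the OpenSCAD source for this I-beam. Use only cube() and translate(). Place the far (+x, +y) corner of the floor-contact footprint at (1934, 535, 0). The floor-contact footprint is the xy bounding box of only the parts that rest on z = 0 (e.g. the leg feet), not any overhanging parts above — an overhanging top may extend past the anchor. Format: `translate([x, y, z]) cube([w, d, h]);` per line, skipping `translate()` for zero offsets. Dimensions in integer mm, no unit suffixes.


translate([362, 241, 0]) cube([1572, 294, 10]);
translate([362, 380, 10]) cube([1572, 16, 339]);
translate([362, 241, 349]) cube([1572, 294, 10]);


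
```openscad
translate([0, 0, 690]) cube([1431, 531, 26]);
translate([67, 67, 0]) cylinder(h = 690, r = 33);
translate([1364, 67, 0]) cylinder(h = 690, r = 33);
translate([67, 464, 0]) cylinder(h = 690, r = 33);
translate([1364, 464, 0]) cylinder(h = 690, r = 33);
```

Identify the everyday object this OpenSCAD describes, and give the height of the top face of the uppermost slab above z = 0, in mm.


A table. The table height is 716 mm.

A 1431×531×26 slab sits at z = 690 on four Ø66 mm round legs — a table. The top surface is at 690 + 26 = 716 mm.


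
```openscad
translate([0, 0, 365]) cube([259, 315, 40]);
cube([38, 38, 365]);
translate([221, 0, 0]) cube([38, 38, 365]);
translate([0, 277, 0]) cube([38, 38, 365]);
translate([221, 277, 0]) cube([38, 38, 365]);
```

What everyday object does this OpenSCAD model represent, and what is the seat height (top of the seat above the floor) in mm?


A stool. The seat height is 405 mm.

A 259×315×40 slab at z = 365 on four corner posts — a stool. The seat top is 365 + 40 = 405 mm.


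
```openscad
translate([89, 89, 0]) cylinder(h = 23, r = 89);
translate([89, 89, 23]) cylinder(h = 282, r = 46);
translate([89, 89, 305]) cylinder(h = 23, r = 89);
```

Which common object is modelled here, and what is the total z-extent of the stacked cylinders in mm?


A spool. The overall height is 328 mm.

Three coaxial cylinders, large–small–large — a spool. Two 23 mm flanges and a 282 mm core give 23 + 282 + 23 = 328 mm.


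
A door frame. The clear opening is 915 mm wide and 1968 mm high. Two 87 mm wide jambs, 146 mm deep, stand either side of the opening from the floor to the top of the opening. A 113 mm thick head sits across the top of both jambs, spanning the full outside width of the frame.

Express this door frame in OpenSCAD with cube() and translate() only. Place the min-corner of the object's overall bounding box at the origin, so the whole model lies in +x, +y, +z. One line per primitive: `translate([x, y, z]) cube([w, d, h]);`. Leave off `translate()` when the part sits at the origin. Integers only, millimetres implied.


cube([87, 146, 1968]);
translate([1002, 0, 0]) cube([87, 146, 1968]);
translate([0, 0, 1968]) cube([1089, 146, 113]);


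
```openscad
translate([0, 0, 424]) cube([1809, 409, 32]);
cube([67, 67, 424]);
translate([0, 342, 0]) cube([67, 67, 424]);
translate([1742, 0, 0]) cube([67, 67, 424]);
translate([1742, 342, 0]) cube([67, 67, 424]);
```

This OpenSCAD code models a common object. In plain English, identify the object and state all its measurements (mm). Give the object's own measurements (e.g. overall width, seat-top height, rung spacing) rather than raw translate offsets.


A long wooden bench with a 1809 mm (x) × 409 mm (y) seat, 32 mm thick, its top surface 456 mm above the floor. Four 67 mm square legs at the seat corners, flush with the edges, run from z = 0 to the seat underside.


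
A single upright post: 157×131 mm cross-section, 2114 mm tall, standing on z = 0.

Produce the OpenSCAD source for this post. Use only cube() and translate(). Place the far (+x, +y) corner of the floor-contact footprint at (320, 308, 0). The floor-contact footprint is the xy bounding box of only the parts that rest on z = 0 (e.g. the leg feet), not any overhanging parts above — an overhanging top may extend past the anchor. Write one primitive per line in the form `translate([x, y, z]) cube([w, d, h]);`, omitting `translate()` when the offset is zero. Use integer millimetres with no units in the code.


translate([163, 177, 0]) cube([157, 131, 2114]);


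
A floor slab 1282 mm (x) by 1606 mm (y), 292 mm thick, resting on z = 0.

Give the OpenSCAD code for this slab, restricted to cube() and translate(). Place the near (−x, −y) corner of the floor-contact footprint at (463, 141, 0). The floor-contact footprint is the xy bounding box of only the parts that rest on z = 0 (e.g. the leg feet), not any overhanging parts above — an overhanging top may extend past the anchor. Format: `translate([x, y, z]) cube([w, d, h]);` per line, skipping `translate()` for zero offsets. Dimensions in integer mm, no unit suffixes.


translate([463, 141, 0]) cube([1282, 1606, 292]);


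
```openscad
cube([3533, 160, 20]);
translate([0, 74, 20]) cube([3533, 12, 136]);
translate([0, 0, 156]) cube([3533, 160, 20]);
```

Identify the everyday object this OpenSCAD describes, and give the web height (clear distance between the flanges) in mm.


An I-beam. The web height is 136 mm.

Two wide flanges with a thin centred web — an I-beam. Overall 176 mm minus two 20 mm flanges gives a web of 176 − 2·20 = 136 mm.


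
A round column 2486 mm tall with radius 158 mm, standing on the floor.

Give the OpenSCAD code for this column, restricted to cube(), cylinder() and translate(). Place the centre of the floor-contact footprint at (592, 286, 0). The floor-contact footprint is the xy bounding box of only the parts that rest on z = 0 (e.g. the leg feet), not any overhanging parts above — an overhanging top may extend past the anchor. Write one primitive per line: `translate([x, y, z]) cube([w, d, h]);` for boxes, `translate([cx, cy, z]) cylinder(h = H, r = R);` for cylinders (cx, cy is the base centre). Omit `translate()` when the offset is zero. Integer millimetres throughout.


translate([592, 286, 0]) cylinder(h = 2486, r = 158);


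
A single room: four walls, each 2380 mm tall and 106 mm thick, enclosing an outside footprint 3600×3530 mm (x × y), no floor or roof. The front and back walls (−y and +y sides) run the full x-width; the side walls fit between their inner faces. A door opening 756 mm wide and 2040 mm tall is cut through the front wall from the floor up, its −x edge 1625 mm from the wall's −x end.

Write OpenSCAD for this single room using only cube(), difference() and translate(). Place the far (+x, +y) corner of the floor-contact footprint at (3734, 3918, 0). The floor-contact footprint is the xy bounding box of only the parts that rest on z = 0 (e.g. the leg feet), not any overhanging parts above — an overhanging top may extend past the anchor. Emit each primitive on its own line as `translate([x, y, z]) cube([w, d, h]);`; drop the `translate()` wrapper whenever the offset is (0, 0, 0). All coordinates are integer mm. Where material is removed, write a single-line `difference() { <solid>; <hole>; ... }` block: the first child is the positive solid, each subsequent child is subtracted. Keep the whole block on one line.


difference() { translate([134, 388, 0]) cube([3600, 106, 2380]); translate([1759, 388, 0]) cube([756, 106, 2040]); }
translate([134, 3812, 0]) cube([3600, 106, 2380]);
translate([134, 494, 0]) cube([106, 3318, 2380]);
translate([3628, 494, 0]) cube([106, 3318, 2380]);


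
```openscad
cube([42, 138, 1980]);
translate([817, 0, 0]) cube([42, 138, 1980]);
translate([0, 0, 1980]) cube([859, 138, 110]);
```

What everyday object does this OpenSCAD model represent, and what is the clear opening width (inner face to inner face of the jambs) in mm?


A door frame. The clear opening width is 775 mm.

Two 1980 mm tall posts with a header on top — a door frame. The left jamb is 42 mm wide at x = 0; the right jamb starts at x = 817. The clear opening is 817 − 42 = 775 mm.


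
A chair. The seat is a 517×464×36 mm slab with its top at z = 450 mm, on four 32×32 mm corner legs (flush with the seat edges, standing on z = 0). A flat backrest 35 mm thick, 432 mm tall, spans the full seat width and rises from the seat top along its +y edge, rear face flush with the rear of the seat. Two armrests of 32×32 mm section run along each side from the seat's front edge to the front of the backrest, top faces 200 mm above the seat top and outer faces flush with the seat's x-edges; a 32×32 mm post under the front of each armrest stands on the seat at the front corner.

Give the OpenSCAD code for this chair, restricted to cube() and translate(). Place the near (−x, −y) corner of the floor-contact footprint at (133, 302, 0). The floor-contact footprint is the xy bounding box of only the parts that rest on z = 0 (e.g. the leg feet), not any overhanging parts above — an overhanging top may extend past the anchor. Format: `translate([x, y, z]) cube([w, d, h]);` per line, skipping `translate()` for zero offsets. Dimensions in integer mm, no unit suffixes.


// leg_h = 450 - 36 = 414
// arm post h = 200 - 32 = 168
translate([133, 302, 414]) cube([517, 464, 36]);
translate([133, 302, 0]) cube([32, 32, 414]);
translate([618, 302, 0]) cube([32, 32, 414]);
translate([133, 734, 0]) cube([32, 32, 414]);
translate([618, 734, 0]) cube([32, 32, 414]);
translate([133, 731, 450]) cube([517, 35, 432]);
translate([133, 302, 618]) cube([32, 429, 32]);
translate([618, 302, 618]) cube([32, 429, 32]);
translate([133, 302, 450]) cube([32, 32, 168]);
translate([618, 302, 450]) cube([32, 32, 168]);


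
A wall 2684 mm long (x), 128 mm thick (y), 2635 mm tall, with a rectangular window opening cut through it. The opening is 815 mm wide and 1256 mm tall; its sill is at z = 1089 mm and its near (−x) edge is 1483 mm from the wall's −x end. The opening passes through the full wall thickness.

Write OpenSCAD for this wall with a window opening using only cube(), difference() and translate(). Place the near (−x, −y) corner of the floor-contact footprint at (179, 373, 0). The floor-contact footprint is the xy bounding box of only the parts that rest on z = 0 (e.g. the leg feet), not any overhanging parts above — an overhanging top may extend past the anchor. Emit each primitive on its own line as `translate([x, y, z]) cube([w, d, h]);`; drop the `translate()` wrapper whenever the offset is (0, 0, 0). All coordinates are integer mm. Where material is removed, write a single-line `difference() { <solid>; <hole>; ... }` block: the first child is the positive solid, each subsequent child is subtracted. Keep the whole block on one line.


difference() { translate([179, 373, 0]) cube([2684, 128, 2635]); translate([1662, 373, 1089]) cube([815, 128, 1256]); }


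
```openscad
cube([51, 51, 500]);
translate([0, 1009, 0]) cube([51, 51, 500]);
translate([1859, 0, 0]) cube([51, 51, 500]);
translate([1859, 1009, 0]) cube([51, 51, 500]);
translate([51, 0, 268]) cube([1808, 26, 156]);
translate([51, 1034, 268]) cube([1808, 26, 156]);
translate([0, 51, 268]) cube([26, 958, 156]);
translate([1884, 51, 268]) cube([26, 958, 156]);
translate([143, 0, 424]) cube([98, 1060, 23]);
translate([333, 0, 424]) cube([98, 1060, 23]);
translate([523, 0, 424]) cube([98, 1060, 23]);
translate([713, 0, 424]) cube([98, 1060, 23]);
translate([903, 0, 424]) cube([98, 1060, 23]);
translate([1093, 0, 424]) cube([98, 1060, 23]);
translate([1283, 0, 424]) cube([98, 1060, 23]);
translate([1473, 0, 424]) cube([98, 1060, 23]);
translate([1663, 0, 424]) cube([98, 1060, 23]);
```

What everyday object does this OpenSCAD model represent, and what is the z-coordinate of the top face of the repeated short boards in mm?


A bed frame. The slat-top height is 447 mm.

Four posts, four rails, and a row of slats — a bed frame. Slats sit on the rails at z = 268 + 156 = 424; with slat thickness 23, the top is 447 mm.


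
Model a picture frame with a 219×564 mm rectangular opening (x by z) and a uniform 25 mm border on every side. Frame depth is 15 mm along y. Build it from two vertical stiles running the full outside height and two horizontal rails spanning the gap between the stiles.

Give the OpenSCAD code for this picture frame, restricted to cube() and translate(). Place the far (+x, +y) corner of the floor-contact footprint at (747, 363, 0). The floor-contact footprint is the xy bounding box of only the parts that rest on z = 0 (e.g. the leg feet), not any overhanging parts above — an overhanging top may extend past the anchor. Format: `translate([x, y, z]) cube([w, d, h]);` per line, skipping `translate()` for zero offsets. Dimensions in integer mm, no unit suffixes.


translate([478, 348, 0]) cube([25, 15, 614]);
translate([722, 348, 0]) cube([25, 15, 614]);
translate([503, 348, 0]) cube([219, 15, 25]);
translate([503, 348, 589]) cube([219, 15, 25]);


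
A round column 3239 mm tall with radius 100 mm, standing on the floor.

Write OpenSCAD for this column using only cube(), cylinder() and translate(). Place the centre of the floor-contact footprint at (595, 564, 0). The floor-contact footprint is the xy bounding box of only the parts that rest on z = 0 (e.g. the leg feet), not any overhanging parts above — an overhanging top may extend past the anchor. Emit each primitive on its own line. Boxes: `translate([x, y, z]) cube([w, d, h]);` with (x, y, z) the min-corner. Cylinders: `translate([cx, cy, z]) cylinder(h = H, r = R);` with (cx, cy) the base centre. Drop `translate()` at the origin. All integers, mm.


translate([595, 564, 0]) cylinder(h = 3239, r = 100);


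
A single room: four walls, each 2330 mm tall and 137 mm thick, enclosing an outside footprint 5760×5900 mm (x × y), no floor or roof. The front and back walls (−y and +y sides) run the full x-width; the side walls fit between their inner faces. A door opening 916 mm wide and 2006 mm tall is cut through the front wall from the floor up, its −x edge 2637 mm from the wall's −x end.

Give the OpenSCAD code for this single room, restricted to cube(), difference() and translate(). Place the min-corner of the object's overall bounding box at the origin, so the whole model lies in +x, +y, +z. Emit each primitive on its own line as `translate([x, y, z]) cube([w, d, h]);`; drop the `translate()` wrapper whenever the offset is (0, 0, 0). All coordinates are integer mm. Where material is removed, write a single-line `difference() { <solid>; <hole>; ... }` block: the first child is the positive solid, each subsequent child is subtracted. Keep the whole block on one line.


difference() { cube([5760, 137, 2330]); translate([2637, 0, 0]) cube([916, 137, 2006]); }
translate([0, 5763, 0]) cube([5760, 137, 2330]);
translate([0, 137, 0]) cube([137, 5626, 2330]);
translate([5623, 137, 0]) cube([137, 5626, 2330]);


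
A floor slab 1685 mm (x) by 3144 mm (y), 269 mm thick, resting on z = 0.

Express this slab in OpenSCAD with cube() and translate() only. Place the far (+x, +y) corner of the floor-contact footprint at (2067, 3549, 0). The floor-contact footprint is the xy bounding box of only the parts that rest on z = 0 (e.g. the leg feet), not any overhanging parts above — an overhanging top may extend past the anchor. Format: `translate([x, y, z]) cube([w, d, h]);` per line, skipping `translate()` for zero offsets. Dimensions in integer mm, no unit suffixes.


translate([382, 405, 0]) cube([1685, 3144, 269]);


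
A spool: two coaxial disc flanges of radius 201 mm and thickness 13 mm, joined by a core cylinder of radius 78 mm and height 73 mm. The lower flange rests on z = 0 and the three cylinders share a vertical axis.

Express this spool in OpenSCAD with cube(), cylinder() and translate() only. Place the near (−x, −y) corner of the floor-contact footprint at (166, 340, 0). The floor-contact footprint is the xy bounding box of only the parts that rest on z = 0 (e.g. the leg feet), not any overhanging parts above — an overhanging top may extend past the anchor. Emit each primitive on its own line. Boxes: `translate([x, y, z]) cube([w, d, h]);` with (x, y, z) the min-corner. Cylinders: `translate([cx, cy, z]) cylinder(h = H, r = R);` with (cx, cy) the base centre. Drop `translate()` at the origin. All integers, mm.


translate([367, 541, 0]) cylinder(h = 13, r = 201);
translate([367, 541, 13]) cylinder(h = 73, r = 78);
translate([367, 541, 86]) cylinder(h = 13, r = 201);


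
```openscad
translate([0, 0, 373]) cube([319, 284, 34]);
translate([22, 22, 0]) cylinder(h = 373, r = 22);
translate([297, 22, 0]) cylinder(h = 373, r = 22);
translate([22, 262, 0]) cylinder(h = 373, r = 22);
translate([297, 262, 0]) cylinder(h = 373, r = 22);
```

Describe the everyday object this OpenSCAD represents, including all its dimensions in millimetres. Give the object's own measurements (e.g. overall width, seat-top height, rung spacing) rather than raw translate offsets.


A four-legged stool. The seat is a 319×284×34 mm slab whose top surface is at z = 407 mm; four round legs, each 44 mm in diameter, run from the floor (z = 0) to the underside of the seat, each leg's axis is inset half a diameter from the nearest pair of seat edges (so the leg's bounding box is flush with the corner).


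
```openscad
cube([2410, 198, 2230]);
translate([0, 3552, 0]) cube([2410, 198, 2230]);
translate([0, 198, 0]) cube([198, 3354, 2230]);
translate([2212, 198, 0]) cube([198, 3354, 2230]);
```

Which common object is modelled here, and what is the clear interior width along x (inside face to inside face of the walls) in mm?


A house (or room) frame. The interior width is 2014 mm.

Four 2230 mm walls enclosing a rectangle with no floor or roof — a room or house frame. Outside width is 2410 mm and wall thickness is 198 mm, so the interior width is 2410 − 2 × 198 = 2014 mm.


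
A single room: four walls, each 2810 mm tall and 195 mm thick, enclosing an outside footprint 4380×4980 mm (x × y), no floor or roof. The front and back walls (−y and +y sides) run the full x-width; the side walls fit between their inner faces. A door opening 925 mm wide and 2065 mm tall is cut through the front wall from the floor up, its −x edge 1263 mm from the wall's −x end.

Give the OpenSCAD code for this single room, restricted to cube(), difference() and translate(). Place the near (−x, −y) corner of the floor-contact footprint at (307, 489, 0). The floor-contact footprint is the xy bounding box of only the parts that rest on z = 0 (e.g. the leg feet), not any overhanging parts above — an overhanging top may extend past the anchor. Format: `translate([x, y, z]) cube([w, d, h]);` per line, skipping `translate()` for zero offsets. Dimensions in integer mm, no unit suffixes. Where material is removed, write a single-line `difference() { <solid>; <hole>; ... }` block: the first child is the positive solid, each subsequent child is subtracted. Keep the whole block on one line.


difference() { translate([307, 489, 0]) cube([4380, 195, 2810]); translate([1570, 489, 0]) cube([925, 195, 2065]); }
translate([307, 5274, 0]) cube([4380, 195, 2810]);
translate([307, 684, 0]) cube([195, 4590, 2810]);
translate([4492, 684, 0]) cube([195, 4590, 2810]);


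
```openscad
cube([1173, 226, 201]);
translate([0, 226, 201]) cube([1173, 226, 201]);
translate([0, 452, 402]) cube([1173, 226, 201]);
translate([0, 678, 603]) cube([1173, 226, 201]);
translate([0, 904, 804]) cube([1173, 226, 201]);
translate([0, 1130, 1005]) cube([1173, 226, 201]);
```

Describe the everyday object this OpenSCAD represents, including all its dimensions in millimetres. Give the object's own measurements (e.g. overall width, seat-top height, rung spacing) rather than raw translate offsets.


A straight staircase of 6 solid steps. Each step is 1173 mm wide (x), 226 mm deep (y, the going) and 201 mm tall (the rise). The first step rests on the floor; each subsequent step sits one going further in +y and one rise higher in +z, directly behind and above the previous step with no overlap.


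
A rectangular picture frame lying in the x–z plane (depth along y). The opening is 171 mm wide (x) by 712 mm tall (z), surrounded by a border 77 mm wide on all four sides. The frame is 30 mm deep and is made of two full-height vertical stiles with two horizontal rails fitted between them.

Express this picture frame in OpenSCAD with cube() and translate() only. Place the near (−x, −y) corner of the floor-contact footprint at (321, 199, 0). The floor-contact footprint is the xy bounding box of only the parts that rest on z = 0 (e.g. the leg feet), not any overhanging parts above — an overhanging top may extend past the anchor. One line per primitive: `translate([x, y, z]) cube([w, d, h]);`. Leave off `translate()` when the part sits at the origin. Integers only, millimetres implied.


translate([321, 199, 0]) cube([77, 30, 866]);
translate([569, 199, 0]) cube([77, 30, 866]);
translate([398, 199, 0]) cube([171, 30, 77]);
translate([398, 199, 789]) cube([171, 30, 77]);


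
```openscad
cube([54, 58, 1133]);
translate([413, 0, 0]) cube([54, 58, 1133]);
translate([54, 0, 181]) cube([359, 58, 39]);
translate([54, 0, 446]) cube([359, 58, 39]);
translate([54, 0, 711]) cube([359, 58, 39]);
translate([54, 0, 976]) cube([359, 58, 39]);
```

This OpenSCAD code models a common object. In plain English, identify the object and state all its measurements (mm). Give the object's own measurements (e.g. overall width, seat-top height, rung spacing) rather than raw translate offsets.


A straight ladder. Two 54×58 mm vertical rails, 1133 mm tall, stand 467 mm apart (outside-to-outside) with their front faces coplanar on the −y side. 4 rungs, each 58 mm deep and 39 mm tall, span between the inner faces of the rails, front faces flush with the rails. The lowest rung's underside is at z = 181 mm and rungs are spaced 265 mm apart (underside to underside).


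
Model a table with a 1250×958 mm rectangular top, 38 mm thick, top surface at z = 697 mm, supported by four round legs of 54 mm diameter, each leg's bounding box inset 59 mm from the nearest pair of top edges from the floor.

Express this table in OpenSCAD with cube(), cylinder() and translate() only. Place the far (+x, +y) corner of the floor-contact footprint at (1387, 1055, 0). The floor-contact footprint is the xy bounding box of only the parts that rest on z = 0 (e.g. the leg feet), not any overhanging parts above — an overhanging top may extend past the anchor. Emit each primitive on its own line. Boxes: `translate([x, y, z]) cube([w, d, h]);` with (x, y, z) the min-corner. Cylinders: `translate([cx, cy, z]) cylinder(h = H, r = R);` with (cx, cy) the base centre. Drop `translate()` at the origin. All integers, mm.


translate([196, 156, 659]) cube([1250, 958, 38]);
translate([282, 242, 0]) cylinder(h = 659, r = 27);
translate([1360, 242, 0]) cylinder(h = 659, r = 27);
translate([282, 1028, 0]) cylinder(h = 659, r = 27);
translate([1360, 1028, 0]) cylinder(h = 659, r = 27);


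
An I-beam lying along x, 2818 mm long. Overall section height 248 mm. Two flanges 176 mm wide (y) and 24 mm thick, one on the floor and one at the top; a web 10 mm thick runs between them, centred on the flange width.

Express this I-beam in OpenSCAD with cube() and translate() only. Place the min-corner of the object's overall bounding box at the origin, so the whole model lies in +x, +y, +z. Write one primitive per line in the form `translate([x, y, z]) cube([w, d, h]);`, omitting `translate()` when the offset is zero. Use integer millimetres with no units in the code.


cube([2818, 176, 24]);
translate([0, 83, 24]) cube([2818, 10, 200]);
translate([0, 0, 224]) cube([2818, 176, 24]);


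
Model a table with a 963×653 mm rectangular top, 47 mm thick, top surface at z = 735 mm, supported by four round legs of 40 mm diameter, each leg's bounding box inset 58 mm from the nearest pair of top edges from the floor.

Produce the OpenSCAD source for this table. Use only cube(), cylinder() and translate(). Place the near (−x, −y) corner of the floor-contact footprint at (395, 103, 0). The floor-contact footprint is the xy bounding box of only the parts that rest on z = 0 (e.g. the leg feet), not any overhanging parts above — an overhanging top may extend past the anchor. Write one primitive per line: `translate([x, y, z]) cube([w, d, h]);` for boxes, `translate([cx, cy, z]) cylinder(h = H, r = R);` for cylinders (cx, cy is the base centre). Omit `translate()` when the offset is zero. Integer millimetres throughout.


translate([337, 45, 688]) cube([963, 653, 47]);
translate([415, 123, 0]) cylinder(h = 688, r = 20);
translate([1222, 123, 0]) cylinder(h = 688, r = 20);
translate([415, 620, 0]) cylinder(h = 688, r = 20);
translate([1222, 620, 0]) cylinder(h = 688, r = 20);
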